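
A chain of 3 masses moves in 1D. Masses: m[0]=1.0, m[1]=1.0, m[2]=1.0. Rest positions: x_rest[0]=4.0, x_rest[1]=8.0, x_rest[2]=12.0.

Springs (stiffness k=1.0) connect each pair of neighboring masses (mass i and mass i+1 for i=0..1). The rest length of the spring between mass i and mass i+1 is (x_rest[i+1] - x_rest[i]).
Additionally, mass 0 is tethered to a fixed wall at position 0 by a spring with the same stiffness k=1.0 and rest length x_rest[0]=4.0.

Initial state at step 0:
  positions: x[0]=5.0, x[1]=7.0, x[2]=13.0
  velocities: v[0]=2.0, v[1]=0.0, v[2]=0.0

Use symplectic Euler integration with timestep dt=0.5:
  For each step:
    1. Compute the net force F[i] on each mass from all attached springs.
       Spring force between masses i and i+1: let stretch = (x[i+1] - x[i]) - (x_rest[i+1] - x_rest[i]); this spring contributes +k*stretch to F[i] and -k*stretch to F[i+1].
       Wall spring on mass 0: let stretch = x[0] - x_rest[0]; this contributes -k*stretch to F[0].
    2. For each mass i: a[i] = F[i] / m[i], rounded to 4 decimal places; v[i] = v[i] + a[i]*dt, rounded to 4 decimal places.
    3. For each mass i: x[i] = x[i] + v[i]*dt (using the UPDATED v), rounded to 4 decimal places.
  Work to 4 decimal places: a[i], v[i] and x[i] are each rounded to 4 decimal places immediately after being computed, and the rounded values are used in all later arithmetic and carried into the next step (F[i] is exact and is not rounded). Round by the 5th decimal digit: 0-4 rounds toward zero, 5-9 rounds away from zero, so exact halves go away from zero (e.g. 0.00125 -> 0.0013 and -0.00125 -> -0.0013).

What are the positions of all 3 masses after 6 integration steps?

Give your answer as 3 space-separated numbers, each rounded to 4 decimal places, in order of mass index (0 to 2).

Step 0: x=[5.0000 7.0000 13.0000] v=[2.0000 0.0000 0.0000]
Step 1: x=[5.2500 8.0000 12.5000] v=[0.5000 2.0000 -1.0000]
Step 2: x=[4.8750 9.4375 11.8750] v=[-0.7500 2.8750 -1.2500]
Step 3: x=[4.4219 10.3438 11.6406] v=[-0.9063 1.8125 -0.4688]
Step 4: x=[4.3438 10.0938 12.0820] v=[-0.1563 -0.5001 0.8828]
Step 5: x=[4.6172 8.9033 13.0264] v=[0.5468 -2.3810 1.8887]
Step 6: x=[4.8079 7.6721 13.9400] v=[0.3813 -2.4625 1.8272]

Answer: 4.8079 7.6721 13.9400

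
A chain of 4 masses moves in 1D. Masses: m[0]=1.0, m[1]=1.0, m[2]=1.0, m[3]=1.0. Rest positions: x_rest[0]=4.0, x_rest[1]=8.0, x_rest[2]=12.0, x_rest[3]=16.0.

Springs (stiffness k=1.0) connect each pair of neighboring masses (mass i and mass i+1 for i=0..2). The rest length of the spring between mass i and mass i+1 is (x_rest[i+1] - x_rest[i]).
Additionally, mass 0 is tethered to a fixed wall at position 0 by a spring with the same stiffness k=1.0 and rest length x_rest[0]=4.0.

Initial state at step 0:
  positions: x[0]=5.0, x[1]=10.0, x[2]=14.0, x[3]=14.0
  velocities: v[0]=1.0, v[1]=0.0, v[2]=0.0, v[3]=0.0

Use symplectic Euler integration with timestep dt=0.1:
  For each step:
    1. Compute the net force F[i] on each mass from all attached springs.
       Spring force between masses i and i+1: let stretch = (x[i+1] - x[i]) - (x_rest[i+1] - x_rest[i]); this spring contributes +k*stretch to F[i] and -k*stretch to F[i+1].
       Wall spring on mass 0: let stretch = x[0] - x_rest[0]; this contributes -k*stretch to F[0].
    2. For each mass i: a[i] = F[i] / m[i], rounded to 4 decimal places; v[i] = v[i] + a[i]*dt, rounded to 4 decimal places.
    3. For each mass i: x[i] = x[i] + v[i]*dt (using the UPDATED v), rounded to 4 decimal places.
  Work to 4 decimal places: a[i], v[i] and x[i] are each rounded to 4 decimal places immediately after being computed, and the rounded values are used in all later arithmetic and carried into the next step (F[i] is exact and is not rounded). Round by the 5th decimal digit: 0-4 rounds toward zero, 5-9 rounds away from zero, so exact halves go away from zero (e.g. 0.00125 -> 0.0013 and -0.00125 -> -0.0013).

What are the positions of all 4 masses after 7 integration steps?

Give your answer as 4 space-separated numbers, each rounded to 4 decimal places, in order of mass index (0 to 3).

Step 0: x=[5.0000 10.0000 14.0000 14.0000] v=[1.0000 0.0000 0.0000 0.0000]
Step 1: x=[5.1000 9.9900 13.9600 14.0400] v=[1.0000 -0.1000 -0.4000 0.4000]
Step 2: x=[5.1979 9.9708 13.8811 14.1192] v=[0.9790 -0.1920 -0.7890 0.7920]
Step 3: x=[5.2916 9.9430 13.7655 14.2360] v=[0.9365 -0.2783 -1.1562 1.1682]
Step 4: x=[5.3789 9.9069 13.6164 14.3881] v=[0.8725 -0.3612 -1.4914 1.5212]
Step 5: x=[5.4576 9.8626 13.4379 14.5725] v=[0.7874 -0.4431 -1.7852 1.8440]
Step 6: x=[5.5258 9.8100 13.2350 14.7856] v=[0.6821 -0.5261 -2.0293 2.1305]
Step 7: x=[5.5816 9.7488 13.0133 15.0231] v=[0.5579 -0.6120 -2.2167 2.3754]

Answer: 5.5816 9.7488 13.0133 15.0231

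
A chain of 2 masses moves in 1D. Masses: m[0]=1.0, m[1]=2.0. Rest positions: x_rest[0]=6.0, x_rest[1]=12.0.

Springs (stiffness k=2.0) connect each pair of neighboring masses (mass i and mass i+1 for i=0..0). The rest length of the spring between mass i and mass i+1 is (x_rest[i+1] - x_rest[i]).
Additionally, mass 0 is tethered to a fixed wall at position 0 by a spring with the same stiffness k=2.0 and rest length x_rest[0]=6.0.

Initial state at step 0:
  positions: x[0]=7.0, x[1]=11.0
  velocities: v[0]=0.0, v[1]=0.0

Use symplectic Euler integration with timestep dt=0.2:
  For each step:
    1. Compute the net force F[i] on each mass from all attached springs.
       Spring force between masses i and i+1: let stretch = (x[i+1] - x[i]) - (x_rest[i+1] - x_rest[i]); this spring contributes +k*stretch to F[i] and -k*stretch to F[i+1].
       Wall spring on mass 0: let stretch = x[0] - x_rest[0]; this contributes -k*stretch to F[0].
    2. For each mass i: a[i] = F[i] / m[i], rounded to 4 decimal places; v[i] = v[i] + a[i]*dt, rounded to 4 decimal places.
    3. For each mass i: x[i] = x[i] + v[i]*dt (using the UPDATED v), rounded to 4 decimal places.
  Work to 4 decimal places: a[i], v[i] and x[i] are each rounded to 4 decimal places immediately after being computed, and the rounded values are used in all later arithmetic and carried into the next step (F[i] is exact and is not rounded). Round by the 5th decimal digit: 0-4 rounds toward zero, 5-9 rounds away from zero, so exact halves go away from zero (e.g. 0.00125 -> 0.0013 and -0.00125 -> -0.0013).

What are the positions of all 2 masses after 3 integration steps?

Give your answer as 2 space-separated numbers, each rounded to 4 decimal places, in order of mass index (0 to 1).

Step 0: x=[7.0000 11.0000] v=[0.0000 0.0000]
Step 1: x=[6.7600 11.0800] v=[-1.2000 0.4000]
Step 2: x=[6.3248 11.2272] v=[-2.1760 0.7360]
Step 3: x=[5.7758 11.4183] v=[-2.7450 0.9555]

Answer: 5.7758 11.4183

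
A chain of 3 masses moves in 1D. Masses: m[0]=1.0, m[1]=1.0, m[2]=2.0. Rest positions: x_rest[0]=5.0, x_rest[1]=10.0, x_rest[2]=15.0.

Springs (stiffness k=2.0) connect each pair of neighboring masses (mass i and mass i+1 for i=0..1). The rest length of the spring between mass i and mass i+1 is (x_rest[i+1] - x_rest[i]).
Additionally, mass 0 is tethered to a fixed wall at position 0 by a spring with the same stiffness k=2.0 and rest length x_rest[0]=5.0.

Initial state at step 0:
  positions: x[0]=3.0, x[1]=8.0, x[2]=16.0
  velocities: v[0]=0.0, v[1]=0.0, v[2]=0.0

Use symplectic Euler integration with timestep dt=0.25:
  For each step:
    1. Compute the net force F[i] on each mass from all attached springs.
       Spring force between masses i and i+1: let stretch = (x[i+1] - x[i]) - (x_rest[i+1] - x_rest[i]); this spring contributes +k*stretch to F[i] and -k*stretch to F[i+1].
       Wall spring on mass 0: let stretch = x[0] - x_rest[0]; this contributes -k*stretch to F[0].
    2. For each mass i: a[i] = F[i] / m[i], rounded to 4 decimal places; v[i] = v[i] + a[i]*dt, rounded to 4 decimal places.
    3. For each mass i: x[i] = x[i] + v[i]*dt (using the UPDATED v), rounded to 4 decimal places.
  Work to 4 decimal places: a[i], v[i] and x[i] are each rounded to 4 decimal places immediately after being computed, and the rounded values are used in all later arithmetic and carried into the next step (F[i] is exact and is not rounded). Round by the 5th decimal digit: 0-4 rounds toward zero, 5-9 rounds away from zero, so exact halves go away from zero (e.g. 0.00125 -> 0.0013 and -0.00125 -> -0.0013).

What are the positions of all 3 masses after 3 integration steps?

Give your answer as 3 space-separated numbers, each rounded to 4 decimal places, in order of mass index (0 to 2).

Answer: 4.4151 9.8443 15.0433

Derivation:
Step 0: x=[3.0000 8.0000 16.0000] v=[0.0000 0.0000 0.0000]
Step 1: x=[3.2500 8.3750 15.8125] v=[1.0000 1.5000 -0.7500]
Step 2: x=[3.7344 9.0391 15.4727] v=[1.9375 2.6563 -1.3594]
Step 3: x=[4.4151 9.8443 15.0433] v=[2.7227 3.2208 -1.7178]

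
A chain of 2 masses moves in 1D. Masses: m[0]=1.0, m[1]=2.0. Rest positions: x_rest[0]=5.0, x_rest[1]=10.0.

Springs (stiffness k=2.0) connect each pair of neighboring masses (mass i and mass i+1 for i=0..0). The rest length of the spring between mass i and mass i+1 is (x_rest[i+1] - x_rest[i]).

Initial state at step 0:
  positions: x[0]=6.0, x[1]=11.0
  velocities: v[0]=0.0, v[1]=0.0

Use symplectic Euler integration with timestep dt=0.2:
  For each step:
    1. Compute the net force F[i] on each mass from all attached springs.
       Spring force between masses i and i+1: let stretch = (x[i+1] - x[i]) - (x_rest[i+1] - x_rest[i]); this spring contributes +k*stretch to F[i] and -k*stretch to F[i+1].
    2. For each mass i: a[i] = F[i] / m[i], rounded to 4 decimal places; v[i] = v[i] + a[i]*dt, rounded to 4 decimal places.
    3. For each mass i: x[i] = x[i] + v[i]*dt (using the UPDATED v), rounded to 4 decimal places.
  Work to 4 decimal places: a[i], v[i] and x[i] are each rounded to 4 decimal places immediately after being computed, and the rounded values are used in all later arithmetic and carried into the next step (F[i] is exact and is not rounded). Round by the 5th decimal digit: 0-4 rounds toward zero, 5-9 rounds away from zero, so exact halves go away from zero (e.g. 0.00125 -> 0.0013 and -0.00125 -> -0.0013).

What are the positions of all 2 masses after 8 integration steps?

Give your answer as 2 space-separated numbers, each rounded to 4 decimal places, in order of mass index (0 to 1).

Answer: 6.0000 11.0000

Derivation:
Step 0: x=[6.0000 11.0000] v=[0.0000 0.0000]
Step 1: x=[6.0000 11.0000] v=[0.0000 0.0000]
Step 2: x=[6.0000 11.0000] v=[0.0000 0.0000]
Step 3: x=[6.0000 11.0000] v=[0.0000 0.0000]
Step 4: x=[6.0000 11.0000] v=[0.0000 0.0000]
Step 5: x=[6.0000 11.0000] v=[0.0000 0.0000]
Step 6: x=[6.0000 11.0000] v=[0.0000 0.0000]
Step 7: x=[6.0000 11.0000] v=[0.0000 0.0000]
Step 8: x=[6.0000 11.0000] v=[0.0000 0.0000]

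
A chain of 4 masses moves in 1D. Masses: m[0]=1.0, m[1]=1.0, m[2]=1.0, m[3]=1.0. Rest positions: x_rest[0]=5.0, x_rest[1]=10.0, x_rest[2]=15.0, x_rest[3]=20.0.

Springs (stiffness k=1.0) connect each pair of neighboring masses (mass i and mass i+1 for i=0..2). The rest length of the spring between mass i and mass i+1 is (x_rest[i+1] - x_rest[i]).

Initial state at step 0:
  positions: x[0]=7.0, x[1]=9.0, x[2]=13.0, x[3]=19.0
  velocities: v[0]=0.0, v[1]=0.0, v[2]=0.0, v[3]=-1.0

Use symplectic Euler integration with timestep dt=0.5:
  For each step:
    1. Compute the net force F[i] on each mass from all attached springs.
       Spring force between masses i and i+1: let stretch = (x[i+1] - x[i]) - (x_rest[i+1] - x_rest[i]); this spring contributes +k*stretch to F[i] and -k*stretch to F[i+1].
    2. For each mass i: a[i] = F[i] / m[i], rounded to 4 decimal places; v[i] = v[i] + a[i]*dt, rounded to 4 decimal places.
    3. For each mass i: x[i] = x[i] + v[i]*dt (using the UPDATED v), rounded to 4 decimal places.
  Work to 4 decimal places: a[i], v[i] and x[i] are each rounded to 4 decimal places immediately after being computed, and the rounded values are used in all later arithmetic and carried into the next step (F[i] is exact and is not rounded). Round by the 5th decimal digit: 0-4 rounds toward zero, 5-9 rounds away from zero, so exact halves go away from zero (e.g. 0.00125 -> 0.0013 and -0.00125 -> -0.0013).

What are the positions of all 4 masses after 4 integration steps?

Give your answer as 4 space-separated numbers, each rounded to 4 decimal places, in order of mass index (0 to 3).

Answer: 3.1719 10.3594 14.8595 17.6095

Derivation:
Step 0: x=[7.0000 9.0000 13.0000 19.0000] v=[0.0000 0.0000 0.0000 -1.0000]
Step 1: x=[6.2500 9.5000 13.5000 18.2500] v=[-1.5000 1.0000 1.0000 -1.5000]
Step 2: x=[5.0625 10.1875 14.1875 17.5625] v=[-2.3750 1.3750 1.3750 -1.3750]
Step 3: x=[3.9063 10.5938 14.7188 17.2813] v=[-2.3125 0.8125 1.0625 -0.5625]
Step 4: x=[3.1719 10.3594 14.8595 17.6095] v=[-1.4688 -0.4688 0.2813 0.6563]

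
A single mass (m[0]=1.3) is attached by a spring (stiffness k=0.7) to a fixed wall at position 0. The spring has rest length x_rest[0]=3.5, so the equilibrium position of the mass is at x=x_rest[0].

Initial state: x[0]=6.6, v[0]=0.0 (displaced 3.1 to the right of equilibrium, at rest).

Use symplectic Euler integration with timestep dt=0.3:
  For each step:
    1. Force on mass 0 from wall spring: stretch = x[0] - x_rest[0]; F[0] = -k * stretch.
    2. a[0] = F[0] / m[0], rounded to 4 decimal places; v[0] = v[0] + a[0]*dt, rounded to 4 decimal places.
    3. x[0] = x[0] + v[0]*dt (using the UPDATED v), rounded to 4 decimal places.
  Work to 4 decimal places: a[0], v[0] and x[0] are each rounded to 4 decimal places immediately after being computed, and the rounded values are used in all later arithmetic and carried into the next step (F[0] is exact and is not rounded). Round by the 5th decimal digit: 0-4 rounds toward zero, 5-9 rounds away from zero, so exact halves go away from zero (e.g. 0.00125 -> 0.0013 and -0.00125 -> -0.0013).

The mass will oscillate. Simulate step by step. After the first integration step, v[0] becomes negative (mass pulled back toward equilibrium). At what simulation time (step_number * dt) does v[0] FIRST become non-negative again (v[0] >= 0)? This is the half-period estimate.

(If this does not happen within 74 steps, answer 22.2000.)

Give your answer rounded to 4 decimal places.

Answer: 4.5000

Derivation:
Step 0: x=[6.6000] v=[0.0000]
Step 1: x=[6.4498] v=[-0.5008]
Step 2: x=[6.1566] v=[-0.9773]
Step 3: x=[5.7347] v=[-1.4065]
Step 4: x=[5.2045] v=[-1.7675]
Step 5: x=[4.5917] v=[-2.0428]
Step 6: x=[3.9260] v=[-2.2191]
Step 7: x=[3.2396] v=[-2.2879]
Step 8: x=[2.5659] v=[-2.2458]
Step 9: x=[1.9374] v=[-2.0949]
Step 10: x=[1.3847] v=[-1.8425]
Step 11: x=[0.9345] v=[-1.5008]
Step 12: x=[0.6086] v=[-1.0864]
Step 13: x=[0.4228] v=[-0.6193]
Step 14: x=[0.3861] v=[-0.1222]
Step 15: x=[0.5003] v=[0.3808]
First v>=0 after going negative at step 15, time=4.5000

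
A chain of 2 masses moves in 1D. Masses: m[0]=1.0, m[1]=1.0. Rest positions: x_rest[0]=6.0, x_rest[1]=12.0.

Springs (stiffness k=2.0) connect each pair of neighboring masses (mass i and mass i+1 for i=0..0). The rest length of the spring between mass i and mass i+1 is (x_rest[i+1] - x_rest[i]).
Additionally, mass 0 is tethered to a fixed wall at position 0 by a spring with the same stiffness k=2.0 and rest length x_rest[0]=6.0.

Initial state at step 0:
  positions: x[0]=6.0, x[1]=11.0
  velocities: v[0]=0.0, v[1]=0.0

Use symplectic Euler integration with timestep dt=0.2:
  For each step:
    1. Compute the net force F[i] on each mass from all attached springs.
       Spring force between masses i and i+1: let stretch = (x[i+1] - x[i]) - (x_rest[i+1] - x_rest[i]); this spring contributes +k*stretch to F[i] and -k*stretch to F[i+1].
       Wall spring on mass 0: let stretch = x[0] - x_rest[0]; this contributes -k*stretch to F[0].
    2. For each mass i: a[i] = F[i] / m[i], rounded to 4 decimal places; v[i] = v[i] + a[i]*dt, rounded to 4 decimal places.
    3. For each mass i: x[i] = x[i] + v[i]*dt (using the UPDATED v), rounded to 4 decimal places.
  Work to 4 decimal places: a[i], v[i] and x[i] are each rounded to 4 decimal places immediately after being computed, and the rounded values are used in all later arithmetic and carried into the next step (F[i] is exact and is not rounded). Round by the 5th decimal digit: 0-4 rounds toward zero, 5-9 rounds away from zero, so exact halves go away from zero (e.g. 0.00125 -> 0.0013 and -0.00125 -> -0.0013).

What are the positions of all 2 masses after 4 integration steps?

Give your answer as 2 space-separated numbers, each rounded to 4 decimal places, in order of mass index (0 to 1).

Step 0: x=[6.0000 11.0000] v=[0.0000 0.0000]
Step 1: x=[5.9200 11.0800] v=[-0.4000 0.4000]
Step 2: x=[5.7792 11.2272] v=[-0.7040 0.7360]
Step 3: x=[5.6119 11.4186] v=[-0.8365 0.9568]
Step 4: x=[5.4602 11.6254] v=[-0.7586 1.0341]

Answer: 5.4602 11.6254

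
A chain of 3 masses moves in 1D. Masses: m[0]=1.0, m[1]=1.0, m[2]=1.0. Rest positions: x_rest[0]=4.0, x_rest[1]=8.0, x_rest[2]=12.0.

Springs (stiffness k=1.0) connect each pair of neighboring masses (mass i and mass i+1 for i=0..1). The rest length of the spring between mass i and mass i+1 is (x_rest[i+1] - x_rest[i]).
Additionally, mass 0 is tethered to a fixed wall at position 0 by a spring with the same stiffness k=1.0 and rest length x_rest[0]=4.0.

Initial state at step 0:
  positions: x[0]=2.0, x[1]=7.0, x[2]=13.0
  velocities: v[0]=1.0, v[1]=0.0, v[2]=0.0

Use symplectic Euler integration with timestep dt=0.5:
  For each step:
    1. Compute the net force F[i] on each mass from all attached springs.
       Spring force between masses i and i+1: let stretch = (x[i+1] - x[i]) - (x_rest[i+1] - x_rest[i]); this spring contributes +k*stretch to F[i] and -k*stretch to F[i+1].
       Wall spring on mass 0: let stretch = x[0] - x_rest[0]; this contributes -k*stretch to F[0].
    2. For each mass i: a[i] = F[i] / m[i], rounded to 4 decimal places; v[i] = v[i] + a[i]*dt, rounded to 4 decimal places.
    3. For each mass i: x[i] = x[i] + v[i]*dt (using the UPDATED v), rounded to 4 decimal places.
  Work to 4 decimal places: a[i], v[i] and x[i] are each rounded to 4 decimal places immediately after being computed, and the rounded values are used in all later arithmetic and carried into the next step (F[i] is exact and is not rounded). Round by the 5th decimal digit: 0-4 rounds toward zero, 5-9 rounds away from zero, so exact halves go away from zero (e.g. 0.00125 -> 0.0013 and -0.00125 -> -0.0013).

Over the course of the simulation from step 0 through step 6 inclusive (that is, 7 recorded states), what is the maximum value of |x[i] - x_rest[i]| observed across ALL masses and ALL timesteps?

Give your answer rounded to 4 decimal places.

Step 0: x=[2.0000 7.0000 13.0000] v=[1.0000 0.0000 0.0000]
Step 1: x=[3.2500 7.2500 12.5000] v=[2.5000 0.5000 -1.0000]
Step 2: x=[4.6875 7.8125 11.6875] v=[2.8750 1.1250 -1.6250]
Step 3: x=[5.7344 8.5625 10.9063] v=[2.0938 1.5000 -1.5625]
Step 4: x=[6.0548 9.1915 10.5391] v=[0.6407 1.2579 -0.7344]
Step 5: x=[5.6456 9.3732 10.8350] v=[-0.8184 0.3634 0.5918]
Step 6: x=[4.7569 8.9885 11.7655] v=[-1.7774 -0.7695 1.8609]
Max displacement = 2.0548

Answer: 2.0548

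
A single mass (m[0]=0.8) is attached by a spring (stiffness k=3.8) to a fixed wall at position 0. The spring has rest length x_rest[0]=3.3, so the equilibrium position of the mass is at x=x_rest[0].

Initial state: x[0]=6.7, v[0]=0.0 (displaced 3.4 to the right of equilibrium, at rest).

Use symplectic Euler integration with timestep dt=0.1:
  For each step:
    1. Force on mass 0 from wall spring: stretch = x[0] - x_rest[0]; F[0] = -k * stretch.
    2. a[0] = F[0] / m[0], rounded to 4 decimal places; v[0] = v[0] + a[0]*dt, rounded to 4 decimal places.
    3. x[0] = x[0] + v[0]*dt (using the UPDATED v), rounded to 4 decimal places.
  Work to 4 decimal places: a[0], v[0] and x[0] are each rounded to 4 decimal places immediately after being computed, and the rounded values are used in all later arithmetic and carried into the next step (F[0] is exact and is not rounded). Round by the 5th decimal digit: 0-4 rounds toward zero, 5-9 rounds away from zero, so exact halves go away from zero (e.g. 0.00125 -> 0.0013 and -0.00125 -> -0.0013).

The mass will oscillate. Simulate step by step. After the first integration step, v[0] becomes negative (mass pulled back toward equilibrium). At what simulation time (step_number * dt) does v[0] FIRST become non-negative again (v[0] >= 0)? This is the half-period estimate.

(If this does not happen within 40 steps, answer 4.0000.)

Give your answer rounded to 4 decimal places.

Answer: 1.5000

Derivation:
Step 0: x=[6.7000] v=[0.0000]
Step 1: x=[6.5385] v=[-1.6150]
Step 2: x=[6.2232] v=[-3.1533]
Step 3: x=[5.7690] v=[-4.5418]
Step 4: x=[5.1975] v=[-5.7146]
Step 5: x=[4.5359] v=[-6.6159]
Step 6: x=[3.8156] v=[-7.2030]
Step 7: x=[3.0708] v=[-7.4479]
Step 8: x=[2.3369] v=[-7.3390]
Step 9: x=[1.6488] v=[-6.8815]
Step 10: x=[1.0391] v=[-6.0972]
Step 11: x=[0.5368] v=[-5.0233]
Step 12: x=[0.1657] v=[-3.7108]
Step 13: x=[-0.0565] v=[-2.2220]
Step 14: x=[-0.1193] v=[-0.6277]
Step 15: x=[-0.0197] v=[0.9965]
First v>=0 after going negative at step 15, time=1.5000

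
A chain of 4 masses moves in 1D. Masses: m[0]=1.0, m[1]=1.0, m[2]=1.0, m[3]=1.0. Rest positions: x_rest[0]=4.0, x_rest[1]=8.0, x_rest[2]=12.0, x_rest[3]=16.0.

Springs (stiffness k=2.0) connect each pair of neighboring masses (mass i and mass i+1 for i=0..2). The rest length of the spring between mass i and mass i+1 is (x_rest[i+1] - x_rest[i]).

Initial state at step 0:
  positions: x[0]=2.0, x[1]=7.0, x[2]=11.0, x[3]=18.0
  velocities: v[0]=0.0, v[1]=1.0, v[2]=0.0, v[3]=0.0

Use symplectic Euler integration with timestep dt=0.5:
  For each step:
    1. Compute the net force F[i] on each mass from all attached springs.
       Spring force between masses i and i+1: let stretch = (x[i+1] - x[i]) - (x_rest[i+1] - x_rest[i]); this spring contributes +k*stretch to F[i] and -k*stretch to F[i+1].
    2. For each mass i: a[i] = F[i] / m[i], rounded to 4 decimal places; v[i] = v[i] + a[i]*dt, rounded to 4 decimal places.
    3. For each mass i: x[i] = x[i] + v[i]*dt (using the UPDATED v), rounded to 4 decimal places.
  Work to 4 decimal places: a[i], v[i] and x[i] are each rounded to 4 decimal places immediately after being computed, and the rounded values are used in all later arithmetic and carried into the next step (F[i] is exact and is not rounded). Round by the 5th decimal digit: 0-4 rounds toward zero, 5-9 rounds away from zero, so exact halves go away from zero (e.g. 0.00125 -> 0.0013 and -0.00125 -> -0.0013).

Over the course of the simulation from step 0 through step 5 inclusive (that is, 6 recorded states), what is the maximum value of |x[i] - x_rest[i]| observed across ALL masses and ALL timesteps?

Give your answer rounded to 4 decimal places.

Step 0: x=[2.0000 7.0000 11.0000 18.0000] v=[0.0000 1.0000 0.0000 0.0000]
Step 1: x=[2.5000 7.0000 12.5000 16.5000] v=[1.0000 0.0000 3.0000 -3.0000]
Step 2: x=[3.2500 7.5000 13.2500 15.0000] v=[1.5000 1.0000 1.5000 -3.0000]
Step 3: x=[4.1250 8.7500 12.0000 14.6250] v=[1.7500 2.5000 -2.5000 -0.7500]
Step 4: x=[5.3125 9.3125 10.4375 14.9375] v=[2.3750 1.1250 -3.1250 0.6250]
Step 5: x=[6.5000 8.4375 10.5625 15.0000] v=[2.3750 -1.7500 0.2500 0.1250]
Max displacement = 2.5000

Answer: 2.5000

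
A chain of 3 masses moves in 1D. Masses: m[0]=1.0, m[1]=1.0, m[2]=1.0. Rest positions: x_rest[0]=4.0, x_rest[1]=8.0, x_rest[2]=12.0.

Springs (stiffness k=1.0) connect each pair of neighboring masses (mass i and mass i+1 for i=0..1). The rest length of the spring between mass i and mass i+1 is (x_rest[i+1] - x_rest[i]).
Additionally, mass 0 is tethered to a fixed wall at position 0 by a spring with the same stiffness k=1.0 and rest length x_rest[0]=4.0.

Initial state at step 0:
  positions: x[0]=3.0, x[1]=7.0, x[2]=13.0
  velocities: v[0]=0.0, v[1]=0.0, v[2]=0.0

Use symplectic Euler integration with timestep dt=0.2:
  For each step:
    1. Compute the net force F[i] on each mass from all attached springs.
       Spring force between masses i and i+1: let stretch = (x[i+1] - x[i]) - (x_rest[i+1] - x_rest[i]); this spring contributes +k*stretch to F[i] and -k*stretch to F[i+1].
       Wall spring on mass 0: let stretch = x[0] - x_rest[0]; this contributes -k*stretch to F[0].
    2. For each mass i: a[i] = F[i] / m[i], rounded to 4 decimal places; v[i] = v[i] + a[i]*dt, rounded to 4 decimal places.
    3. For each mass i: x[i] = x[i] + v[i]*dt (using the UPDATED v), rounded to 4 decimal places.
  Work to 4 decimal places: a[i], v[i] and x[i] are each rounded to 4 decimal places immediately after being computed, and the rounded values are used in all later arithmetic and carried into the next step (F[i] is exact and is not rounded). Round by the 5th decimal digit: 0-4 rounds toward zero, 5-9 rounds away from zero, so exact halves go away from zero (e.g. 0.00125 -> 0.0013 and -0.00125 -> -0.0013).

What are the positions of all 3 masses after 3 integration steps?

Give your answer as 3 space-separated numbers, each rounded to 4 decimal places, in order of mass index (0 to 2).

Step 0: x=[3.0000 7.0000 13.0000] v=[0.0000 0.0000 0.0000]
Step 1: x=[3.0400 7.0800 12.9200] v=[0.2000 0.4000 -0.4000]
Step 2: x=[3.1200 7.2320 12.7664] v=[0.4000 0.7600 -0.7680]
Step 3: x=[3.2397 7.4409 12.5514] v=[0.5984 1.0445 -1.0749]

Answer: 3.2397 7.4409 12.5514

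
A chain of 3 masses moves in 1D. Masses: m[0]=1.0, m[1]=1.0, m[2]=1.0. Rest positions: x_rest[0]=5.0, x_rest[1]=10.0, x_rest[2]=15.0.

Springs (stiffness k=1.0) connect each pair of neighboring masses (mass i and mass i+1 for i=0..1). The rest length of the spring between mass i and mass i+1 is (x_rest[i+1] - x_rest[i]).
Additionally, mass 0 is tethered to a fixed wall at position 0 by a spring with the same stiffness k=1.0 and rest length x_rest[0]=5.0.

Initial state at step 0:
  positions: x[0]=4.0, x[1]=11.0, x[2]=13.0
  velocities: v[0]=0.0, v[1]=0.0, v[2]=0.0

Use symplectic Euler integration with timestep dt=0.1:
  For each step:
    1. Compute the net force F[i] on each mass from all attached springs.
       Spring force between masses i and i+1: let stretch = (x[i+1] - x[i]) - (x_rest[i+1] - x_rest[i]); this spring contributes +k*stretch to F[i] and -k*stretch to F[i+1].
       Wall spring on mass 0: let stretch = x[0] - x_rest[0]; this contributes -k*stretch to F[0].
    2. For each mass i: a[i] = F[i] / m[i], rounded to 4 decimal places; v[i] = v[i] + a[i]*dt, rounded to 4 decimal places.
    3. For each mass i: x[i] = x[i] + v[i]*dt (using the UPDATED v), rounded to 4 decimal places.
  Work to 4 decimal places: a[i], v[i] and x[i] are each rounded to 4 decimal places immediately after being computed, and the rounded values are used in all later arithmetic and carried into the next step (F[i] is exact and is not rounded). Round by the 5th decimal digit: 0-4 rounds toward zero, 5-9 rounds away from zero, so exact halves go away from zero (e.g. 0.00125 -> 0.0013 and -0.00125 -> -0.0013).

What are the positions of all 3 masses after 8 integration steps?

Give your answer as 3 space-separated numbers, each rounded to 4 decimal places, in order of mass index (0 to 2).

Answer: 4.8660 9.5133 13.9226

Derivation:
Step 0: x=[4.0000 11.0000 13.0000] v=[0.0000 0.0000 0.0000]
Step 1: x=[4.0300 10.9500 13.0300] v=[0.3000 -0.5000 0.3000]
Step 2: x=[4.0889 10.8516 13.0892] v=[0.5890 -0.9840 0.5920]
Step 3: x=[4.1745 10.7080 13.1760] v=[0.8564 -1.4365 0.8682]
Step 4: x=[4.2837 10.5237 13.2881] v=[1.0923 -1.8431 1.1214]
Step 5: x=[4.4125 10.3046 13.4226] v=[1.2879 -2.1907 1.3450]
Step 6: x=[4.5561 10.0578 13.5759] v=[1.4359 -2.4681 1.5332]
Step 7: x=[4.7092 9.7912 13.7440] v=[1.5305 -2.6665 1.6814]
Step 8: x=[4.8660 9.5133 13.9226] v=[1.5678 -2.7794 1.7861]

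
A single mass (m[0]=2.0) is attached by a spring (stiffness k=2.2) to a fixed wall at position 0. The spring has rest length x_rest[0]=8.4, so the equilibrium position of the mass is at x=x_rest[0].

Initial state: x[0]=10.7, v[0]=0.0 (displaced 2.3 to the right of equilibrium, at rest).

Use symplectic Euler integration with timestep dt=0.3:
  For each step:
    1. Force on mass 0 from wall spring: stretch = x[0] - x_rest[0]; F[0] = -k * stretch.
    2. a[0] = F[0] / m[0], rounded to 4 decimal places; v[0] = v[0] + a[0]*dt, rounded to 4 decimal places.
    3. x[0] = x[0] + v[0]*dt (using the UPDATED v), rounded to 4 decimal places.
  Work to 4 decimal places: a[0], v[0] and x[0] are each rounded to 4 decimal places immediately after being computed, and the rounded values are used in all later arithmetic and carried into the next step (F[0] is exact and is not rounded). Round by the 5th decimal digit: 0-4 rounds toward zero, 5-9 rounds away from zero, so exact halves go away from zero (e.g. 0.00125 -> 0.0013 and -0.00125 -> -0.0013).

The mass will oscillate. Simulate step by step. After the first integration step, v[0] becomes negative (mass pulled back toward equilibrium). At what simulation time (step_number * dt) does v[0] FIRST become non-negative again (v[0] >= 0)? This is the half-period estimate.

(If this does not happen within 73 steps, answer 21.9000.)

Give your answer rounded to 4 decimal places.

Step 0: x=[10.7000] v=[0.0000]
Step 1: x=[10.4723] v=[-0.7590]
Step 2: x=[10.0394] v=[-1.4429]
Step 3: x=[9.4442] v=[-1.9839]
Step 4: x=[8.7457] v=[-2.3285]
Step 5: x=[8.0129] v=[-2.4426]
Step 6: x=[7.3184] v=[-2.3149]
Step 7: x=[6.7310] v=[-1.9580]
Step 8: x=[6.3088] v=[-1.4072]
Step 9: x=[6.0937] v=[-0.7171]
Step 10: x=[6.1069] v=[0.0440]
First v>=0 after going negative at step 10, time=3.0000

Answer: 3.0000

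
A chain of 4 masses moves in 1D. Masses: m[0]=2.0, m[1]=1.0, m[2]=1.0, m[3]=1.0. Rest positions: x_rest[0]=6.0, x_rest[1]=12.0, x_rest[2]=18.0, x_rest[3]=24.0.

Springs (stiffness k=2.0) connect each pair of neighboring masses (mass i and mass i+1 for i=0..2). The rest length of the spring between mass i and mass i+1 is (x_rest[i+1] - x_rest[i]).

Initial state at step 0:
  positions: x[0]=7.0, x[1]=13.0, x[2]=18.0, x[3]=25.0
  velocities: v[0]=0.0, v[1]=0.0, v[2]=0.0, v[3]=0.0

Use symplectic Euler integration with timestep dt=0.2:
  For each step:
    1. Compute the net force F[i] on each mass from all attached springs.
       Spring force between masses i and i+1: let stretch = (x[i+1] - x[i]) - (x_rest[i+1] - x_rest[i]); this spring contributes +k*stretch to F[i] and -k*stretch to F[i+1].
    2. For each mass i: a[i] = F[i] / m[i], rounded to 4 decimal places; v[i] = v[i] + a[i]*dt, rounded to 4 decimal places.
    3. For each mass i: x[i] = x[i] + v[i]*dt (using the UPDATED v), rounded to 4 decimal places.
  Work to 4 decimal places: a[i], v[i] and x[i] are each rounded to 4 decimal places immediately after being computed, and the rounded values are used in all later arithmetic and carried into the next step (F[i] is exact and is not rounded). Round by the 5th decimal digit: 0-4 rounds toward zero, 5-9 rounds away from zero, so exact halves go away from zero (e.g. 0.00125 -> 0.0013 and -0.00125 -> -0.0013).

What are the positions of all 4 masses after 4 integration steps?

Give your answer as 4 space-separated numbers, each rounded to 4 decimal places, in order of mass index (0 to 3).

Answer: 6.9598 12.5341 19.0895 24.4569

Derivation:
Step 0: x=[7.0000 13.0000 18.0000 25.0000] v=[0.0000 0.0000 0.0000 0.0000]
Step 1: x=[7.0000 12.9200 18.1600 24.9200] v=[0.0000 -0.4000 0.8000 -0.4000]
Step 2: x=[6.9968 12.7856 18.4416 24.7792] v=[-0.0160 -0.6720 1.4080 -0.7040]
Step 3: x=[6.9852 12.6406 18.7777 24.6114] v=[-0.0582 -0.7251 1.6806 -0.8390]
Step 4: x=[6.9598 12.5341 19.0895 24.4569] v=[-0.1271 -0.5324 1.5592 -0.7725]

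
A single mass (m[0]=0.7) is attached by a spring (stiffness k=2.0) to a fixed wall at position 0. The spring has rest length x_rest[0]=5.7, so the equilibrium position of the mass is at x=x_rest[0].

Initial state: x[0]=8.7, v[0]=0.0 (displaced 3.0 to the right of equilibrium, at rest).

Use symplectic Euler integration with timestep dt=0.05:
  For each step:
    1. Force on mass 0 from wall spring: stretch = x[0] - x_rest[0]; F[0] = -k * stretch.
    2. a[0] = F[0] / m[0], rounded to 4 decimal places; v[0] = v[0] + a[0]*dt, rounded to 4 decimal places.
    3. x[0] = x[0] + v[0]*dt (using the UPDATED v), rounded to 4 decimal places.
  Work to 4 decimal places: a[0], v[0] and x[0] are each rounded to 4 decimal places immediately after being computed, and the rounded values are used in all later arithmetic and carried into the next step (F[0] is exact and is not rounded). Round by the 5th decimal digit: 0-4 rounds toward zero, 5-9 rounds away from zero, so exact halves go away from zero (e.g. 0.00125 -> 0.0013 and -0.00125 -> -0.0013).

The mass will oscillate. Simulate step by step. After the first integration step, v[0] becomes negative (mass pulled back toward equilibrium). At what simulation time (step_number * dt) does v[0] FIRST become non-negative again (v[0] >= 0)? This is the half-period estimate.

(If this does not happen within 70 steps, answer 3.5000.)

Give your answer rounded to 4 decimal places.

Step 0: x=[8.7000] v=[0.0000]
Step 1: x=[8.6786] v=[-0.4286]
Step 2: x=[8.6359] v=[-0.8541]
Step 3: x=[8.5722] v=[-1.2735]
Step 4: x=[8.4880] v=[-1.6838]
Step 5: x=[8.3839] v=[-2.0821]
Step 6: x=[8.2606] v=[-2.4655]
Step 7: x=[8.1190] v=[-2.8313]
Step 8: x=[7.9602] v=[-3.1769]
Step 9: x=[7.7852] v=[-3.4998]
Step 10: x=[7.5953] v=[-3.7977]
Step 11: x=[7.3919] v=[-4.0685]
Step 12: x=[7.1764] v=[-4.3102]
Step 13: x=[6.9503] v=[-4.5211]
Step 14: x=[6.7153] v=[-4.6997]
Step 15: x=[6.4731] v=[-4.8447]
Step 16: x=[6.2253] v=[-4.9551]
Step 17: x=[5.9738] v=[-5.0301]
Step 18: x=[5.7203] v=[-5.0692]
Step 19: x=[5.4667] v=[-5.0721]
Step 20: x=[5.2148] v=[-5.0388]
Step 21: x=[4.9663] v=[-4.9695]
Step 22: x=[4.7231] v=[-4.8647]
Step 23: x=[4.4868] v=[-4.7251]
Step 24: x=[4.2592] v=[-4.5518]
Step 25: x=[4.0419] v=[-4.3460]
Step 26: x=[3.8364] v=[-4.1091]
Step 27: x=[3.6443] v=[-3.8429]
Step 28: x=[3.4668] v=[-3.5492]
Step 29: x=[3.3053] v=[-3.2302]
Step 30: x=[3.1609] v=[-2.8881]
Step 31: x=[3.0346] v=[-2.5254]
Step 32: x=[2.9274] v=[-2.1446]
Step 33: x=[2.8400] v=[-1.7485]
Step 34: x=[2.7730] v=[-1.3399]
Step 35: x=[2.7269] v=[-0.9218]
Step 36: x=[2.7020] v=[-0.4971]
Step 37: x=[2.6986] v=[-0.0688]
Step 38: x=[2.7166] v=[0.3600]
First v>=0 after going negative at step 38, time=1.9000

Answer: 1.9000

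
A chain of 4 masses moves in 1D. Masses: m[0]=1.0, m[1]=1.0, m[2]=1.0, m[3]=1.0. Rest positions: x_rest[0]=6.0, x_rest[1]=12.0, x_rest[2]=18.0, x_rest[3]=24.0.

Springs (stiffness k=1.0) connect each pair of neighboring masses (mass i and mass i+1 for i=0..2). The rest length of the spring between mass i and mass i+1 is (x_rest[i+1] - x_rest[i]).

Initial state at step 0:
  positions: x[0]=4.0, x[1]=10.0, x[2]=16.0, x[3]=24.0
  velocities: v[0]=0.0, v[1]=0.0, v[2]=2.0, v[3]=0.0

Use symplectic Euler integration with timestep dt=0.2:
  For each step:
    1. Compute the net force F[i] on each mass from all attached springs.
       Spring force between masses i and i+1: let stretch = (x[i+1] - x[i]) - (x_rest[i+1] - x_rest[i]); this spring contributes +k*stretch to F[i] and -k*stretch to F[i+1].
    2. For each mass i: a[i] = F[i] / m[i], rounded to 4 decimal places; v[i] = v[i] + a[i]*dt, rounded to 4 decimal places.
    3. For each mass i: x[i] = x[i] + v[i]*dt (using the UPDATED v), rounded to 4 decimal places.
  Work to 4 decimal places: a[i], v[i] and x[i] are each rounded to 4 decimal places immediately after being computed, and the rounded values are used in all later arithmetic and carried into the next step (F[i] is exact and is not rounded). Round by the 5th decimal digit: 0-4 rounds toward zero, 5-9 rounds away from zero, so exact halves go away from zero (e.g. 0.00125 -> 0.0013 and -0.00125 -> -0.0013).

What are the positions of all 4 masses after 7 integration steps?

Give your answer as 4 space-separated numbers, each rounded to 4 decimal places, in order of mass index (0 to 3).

Step 0: x=[4.0000 10.0000 16.0000 24.0000] v=[0.0000 0.0000 2.0000 0.0000]
Step 1: x=[4.0000 10.0000 16.4800 23.9200] v=[0.0000 0.0000 2.4000 -0.4000]
Step 2: x=[4.0000 10.0192 16.9984 23.7824] v=[0.0000 0.0960 2.5920 -0.6880]
Step 3: x=[4.0008 10.0768 17.5090 23.6134] v=[0.0038 0.2880 2.5530 -0.8448]
Step 4: x=[4.0046 10.1886 17.9665 23.4403] v=[0.0190 0.5592 2.2874 -0.8657]
Step 5: x=[4.0158 10.3642 18.3318 23.2882] v=[0.0558 0.8780 1.8266 -0.7605]
Step 6: x=[4.0409 10.6046 18.5767 23.1778] v=[0.1255 1.2018 1.2244 -0.5518]
Step 7: x=[4.0885 10.9013 18.6867 23.1234] v=[0.2382 1.4835 0.5502 -0.2720]

Answer: 4.0885 10.9013 18.6867 23.1234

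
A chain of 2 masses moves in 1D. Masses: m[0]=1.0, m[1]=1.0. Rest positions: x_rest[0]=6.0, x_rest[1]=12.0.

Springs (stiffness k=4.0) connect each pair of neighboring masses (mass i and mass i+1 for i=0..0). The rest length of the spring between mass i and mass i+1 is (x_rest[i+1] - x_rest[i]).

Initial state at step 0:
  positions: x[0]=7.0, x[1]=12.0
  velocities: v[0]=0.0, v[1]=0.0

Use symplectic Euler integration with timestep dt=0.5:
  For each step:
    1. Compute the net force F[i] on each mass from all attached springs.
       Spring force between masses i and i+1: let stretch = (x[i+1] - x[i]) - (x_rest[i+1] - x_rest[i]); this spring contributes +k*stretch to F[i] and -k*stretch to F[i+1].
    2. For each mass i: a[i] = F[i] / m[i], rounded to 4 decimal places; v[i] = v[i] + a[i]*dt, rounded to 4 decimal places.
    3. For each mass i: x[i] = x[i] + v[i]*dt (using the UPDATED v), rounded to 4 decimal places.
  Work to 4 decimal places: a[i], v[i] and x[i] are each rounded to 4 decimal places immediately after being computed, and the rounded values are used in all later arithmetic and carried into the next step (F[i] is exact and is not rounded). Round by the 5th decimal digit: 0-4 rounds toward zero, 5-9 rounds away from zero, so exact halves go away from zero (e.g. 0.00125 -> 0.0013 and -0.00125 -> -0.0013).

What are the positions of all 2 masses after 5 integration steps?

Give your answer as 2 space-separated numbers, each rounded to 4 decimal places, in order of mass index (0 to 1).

Step 0: x=[7.0000 12.0000] v=[0.0000 0.0000]
Step 1: x=[6.0000 13.0000] v=[-2.0000 2.0000]
Step 2: x=[6.0000 13.0000] v=[0.0000 0.0000]
Step 3: x=[7.0000 12.0000] v=[2.0000 -2.0000]
Step 4: x=[7.0000 12.0000] v=[0.0000 0.0000]
Step 5: x=[6.0000 13.0000] v=[-2.0000 2.0000]

Answer: 6.0000 13.0000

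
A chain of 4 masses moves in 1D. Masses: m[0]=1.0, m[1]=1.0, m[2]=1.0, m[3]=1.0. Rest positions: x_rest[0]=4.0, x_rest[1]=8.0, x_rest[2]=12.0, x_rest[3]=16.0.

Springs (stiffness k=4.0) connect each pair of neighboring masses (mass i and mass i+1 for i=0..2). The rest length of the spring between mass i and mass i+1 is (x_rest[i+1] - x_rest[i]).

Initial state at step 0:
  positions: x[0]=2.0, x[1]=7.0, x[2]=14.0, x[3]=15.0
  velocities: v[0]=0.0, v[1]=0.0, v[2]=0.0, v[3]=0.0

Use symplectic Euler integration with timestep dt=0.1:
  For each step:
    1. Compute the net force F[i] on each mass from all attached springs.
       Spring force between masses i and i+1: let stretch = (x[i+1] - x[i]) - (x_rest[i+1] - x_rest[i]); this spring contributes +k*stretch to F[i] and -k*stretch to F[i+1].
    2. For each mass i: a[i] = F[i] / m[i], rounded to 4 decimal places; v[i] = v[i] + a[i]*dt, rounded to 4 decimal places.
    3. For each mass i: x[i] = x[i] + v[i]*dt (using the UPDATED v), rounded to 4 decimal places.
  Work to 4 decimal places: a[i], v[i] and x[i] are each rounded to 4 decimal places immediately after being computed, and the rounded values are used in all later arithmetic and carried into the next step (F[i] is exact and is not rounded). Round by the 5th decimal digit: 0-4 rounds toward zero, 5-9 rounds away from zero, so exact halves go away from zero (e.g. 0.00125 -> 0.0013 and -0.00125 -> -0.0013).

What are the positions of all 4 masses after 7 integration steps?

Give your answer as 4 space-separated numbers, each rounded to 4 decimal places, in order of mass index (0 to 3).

Answer: 3.2055 7.8561 10.0750 16.8637

Derivation:
Step 0: x=[2.0000 7.0000 14.0000 15.0000] v=[0.0000 0.0000 0.0000 0.0000]
Step 1: x=[2.0400 7.0800 13.7600 15.1200] v=[0.4000 0.8000 -2.4000 1.2000]
Step 2: x=[2.1216 7.2256 13.3072 15.3456] v=[0.8160 1.4560 -4.5280 2.2560]
Step 3: x=[2.2474 7.4103 12.6927 15.6497] v=[1.2576 1.8470 -6.1453 3.0406]
Step 4: x=[2.4197 7.5998 11.9852 15.9955] v=[1.7228 1.8948 -7.0755 3.4578]
Step 5: x=[2.6392 7.7575 11.2627 16.3409] v=[2.1948 1.5769 -7.2255 3.4537]
Step 6: x=[2.9034 7.8507 10.6031 16.6431] v=[2.6421 0.9317 -6.5963 3.0224]
Step 7: x=[3.2055 7.8561 10.0750 16.8637] v=[3.0210 0.0537 -5.2813 2.2064]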